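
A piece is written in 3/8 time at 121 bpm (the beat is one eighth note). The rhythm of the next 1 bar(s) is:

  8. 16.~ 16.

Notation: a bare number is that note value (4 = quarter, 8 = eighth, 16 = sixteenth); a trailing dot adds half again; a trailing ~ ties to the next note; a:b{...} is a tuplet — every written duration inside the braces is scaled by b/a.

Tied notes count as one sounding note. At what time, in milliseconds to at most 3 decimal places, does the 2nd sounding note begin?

note 2 onset = 3/2b = 743.802ms

1. 0.0ms @ 0 + 743.802ms (3/2)
2. 743.802ms @ 3/2 + 743.802ms (3/2)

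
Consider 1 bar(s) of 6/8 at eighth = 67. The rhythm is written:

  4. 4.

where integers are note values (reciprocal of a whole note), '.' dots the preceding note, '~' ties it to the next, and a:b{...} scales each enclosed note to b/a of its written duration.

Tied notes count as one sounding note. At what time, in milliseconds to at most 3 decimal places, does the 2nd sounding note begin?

1. 0.0ms @ 0 + 2686.567ms (3)
2. 2686.567ms @ 3 + 2686.567ms (3)

note 2 onset = 3b = 2686.567ms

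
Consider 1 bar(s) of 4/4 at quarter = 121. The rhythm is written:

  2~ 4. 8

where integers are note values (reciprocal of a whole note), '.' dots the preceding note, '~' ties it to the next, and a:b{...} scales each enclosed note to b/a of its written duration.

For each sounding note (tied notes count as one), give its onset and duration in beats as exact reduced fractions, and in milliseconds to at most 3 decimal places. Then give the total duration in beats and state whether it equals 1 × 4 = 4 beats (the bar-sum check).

1) 0.0ms=0b +1735.537ms=7/2b
2) 1735.537ms=7/2b +247.934ms=1/2b
Σ=4b of 4 (121bpm 4/4) — PASS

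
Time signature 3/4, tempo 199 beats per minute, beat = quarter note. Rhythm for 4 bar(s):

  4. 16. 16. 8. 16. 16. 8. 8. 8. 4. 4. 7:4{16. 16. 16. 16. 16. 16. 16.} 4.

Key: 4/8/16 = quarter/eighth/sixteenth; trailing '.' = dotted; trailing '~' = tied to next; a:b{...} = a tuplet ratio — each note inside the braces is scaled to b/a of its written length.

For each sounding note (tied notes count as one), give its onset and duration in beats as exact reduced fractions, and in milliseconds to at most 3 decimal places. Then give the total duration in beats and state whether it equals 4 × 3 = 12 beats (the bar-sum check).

1) 0.0ms=0b +452.261ms=3/2b
2) 452.261ms=3/2b +113.065ms=3/8b
3) 565.327ms=15/8b +113.065ms=3/8b
4) 678.392ms=9/4b +226.131ms=3/4b
5) 904.523ms=3b +113.065ms=3/8b
6) 1017.588ms=27/8b +113.065ms=3/8b
7) 1130.653ms=15/4b +226.131ms=3/4b
8) 1356.784ms=9/2b +226.131ms=3/4b
9) 1582.915ms=21/4b +226.131ms=3/4b
10) 1809.045ms=6b +452.261ms=3/2b
11) 2261.307ms=15/2b +452.261ms=3/2b
12) 2713.568ms=9b +64.609ms=3/14b
13) 2778.177ms=129/14b +64.609ms=3/14b
14) 2842.785ms=66/7b +64.609ms=3/14b
15) 2907.394ms=135/14b +64.609ms=3/14b
16) 2972.003ms=69/7b +64.609ms=3/14b
17) 3036.612ms=141/14b +64.609ms=3/14b
18) 3101.22ms=72/7b +64.609ms=3/14b
19) 3165.829ms=21/2b +452.261ms=3/2b
Σ=12b of 12 (199bpm 3/4) — PASS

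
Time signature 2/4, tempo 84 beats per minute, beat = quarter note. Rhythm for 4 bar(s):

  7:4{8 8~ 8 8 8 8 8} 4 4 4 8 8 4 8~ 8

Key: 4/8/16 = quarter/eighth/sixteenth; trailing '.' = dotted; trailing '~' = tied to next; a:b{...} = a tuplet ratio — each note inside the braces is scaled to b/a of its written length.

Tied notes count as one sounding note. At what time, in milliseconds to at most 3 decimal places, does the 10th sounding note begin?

note 10 onset = 5b = 3571.429ms

1. 0.0ms @ 0 + 204.082ms (2/7)
2. 204.082ms @ 2/7 + 408.163ms (4/7)
3. 612.245ms @ 6/7 + 204.082ms (2/7)
4. 816.327ms @ 8/7 + 204.082ms (2/7)
5. 1020.408ms @ 10/7 + 204.082ms (2/7)
6. 1224.49ms @ 12/7 + 204.082ms (2/7)
7. 1428.571ms @ 2 + 714.286ms (1)
8. 2142.857ms @ 3 + 714.286ms (1)
9. 2857.143ms @ 4 + 714.286ms (1)
10. 3571.429ms @ 5 + 357.143ms (1/2)
11. 3928.571ms @ 11/2 + 357.143ms (1/2)
12. 4285.714ms @ 6 + 714.286ms (1)
13. 5000.0ms @ 7 + 714.286ms (1)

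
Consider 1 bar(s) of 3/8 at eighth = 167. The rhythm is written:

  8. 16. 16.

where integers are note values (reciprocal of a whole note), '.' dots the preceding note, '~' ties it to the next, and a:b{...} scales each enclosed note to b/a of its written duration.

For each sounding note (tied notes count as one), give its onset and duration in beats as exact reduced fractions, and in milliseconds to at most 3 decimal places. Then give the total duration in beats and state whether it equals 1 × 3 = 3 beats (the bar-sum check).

1) 0.0ms=0b +538.922ms=3/2b
2) 538.922ms=3/2b +269.461ms=3/4b
3) 808.383ms=9/4b +269.461ms=3/4b
Σ=3b of 3 (167bpm 3/8) — PASS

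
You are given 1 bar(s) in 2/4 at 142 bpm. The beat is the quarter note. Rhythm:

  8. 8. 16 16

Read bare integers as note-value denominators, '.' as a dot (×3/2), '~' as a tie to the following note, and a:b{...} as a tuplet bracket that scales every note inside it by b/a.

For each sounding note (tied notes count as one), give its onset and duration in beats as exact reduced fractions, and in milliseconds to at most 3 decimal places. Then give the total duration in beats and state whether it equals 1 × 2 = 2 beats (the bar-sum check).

1) 0.0ms=0b +316.901ms=3/4b
2) 316.901ms=3/4b +316.901ms=3/4b
3) 633.803ms=3/2b +105.634ms=1/4b
4) 739.437ms=7/4b +105.634ms=1/4b
Σ=2b of 2 (142bpm 2/4) — PASS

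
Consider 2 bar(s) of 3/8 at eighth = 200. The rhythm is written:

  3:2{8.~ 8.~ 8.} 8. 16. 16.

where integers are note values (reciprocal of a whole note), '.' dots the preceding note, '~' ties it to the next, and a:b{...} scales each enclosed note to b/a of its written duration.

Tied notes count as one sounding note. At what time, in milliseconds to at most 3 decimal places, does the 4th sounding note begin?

note 4 onset = 21/4b = 1575.0ms

1. 0.0ms @ 0 + 900.0ms (3)
2. 900.0ms @ 3 + 450.0ms (3/2)
3. 1350.0ms @ 9/2 + 225.0ms (3/4)
4. 1575.0ms @ 21/4 + 225.0ms (3/4)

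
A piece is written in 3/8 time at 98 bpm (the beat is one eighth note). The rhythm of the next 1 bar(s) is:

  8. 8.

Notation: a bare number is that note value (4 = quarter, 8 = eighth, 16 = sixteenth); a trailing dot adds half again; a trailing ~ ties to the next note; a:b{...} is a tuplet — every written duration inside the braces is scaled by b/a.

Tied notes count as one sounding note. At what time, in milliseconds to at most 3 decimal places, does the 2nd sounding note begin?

1. 0.0ms @ 0 + 918.367ms (3/2)
2. 918.367ms @ 3/2 + 918.367ms (3/2)

note 2 onset = 3/2b = 918.367ms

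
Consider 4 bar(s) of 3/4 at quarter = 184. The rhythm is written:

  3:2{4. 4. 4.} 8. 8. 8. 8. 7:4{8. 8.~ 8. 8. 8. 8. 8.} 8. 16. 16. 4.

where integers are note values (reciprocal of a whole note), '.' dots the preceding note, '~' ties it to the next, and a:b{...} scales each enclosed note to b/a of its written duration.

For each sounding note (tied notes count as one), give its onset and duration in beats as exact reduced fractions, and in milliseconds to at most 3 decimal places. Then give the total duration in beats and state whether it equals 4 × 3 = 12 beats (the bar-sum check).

1) 0.0ms=0b +326.087ms=1b
2) 326.087ms=1b +326.087ms=1b
3) 652.174ms=2b +326.087ms=1b
4) 978.261ms=3b +244.565ms=3/4b
5) 1222.826ms=15/4b +244.565ms=3/4b
6) 1467.391ms=9/2b +244.565ms=3/4b
7) 1711.957ms=21/4b +244.565ms=3/4b
8) 1956.522ms=6b +139.752ms=3/7b
9) 2096.273ms=45/7b +279.503ms=6/7b
10) 2375.776ms=51/7b +139.752ms=3/7b
11) 2515.528ms=54/7b +139.752ms=3/7b
12) 2655.28ms=57/7b +139.752ms=3/7b
13) 2795.031ms=60/7b +139.752ms=3/7b
14) 2934.783ms=9b +244.565ms=3/4b
15) 3179.348ms=39/4b +122.283ms=3/8b
16) 3301.63ms=81/8b +122.283ms=3/8b
17) 3423.913ms=21/2b +489.13ms=3/2b
Σ=12b of 12 (184bpm 3/4) — PASS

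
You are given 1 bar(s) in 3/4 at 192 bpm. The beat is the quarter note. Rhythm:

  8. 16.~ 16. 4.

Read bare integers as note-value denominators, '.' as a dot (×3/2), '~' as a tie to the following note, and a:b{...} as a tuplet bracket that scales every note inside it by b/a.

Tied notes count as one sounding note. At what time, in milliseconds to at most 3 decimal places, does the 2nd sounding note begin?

note 2 onset = 3/4b = 234.375ms

1. 0.0ms @ 0 + 234.375ms (3/4)
2. 234.375ms @ 3/4 + 234.375ms (3/4)
3. 468.75ms @ 3/2 + 468.75ms (3/2)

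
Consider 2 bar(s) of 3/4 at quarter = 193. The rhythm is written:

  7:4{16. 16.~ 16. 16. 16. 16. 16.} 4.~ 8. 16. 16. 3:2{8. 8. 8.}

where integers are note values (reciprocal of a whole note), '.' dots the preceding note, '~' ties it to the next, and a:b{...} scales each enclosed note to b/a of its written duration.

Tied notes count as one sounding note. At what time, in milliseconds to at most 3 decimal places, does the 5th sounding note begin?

1. 0.0ms @ 0 + 66.617ms (3/14)
2. 66.617ms @ 3/14 + 133.235ms (3/7)
3. 199.852ms @ 9/14 + 66.617ms (3/14)
4. 266.469ms @ 6/7 + 66.617ms (3/14)
5. 333.087ms @ 15/14 + 66.617ms (3/14)
6. 399.704ms @ 9/7 + 66.617ms (3/14)
7. 466.321ms @ 3/2 + 699.482ms (9/4)
8. 1165.803ms @ 15/4 + 116.58ms (3/8)
9. 1282.383ms @ 33/8 + 116.58ms (3/8)
10. 1398.964ms @ 9/2 + 155.44ms (1/2)
11. 1554.404ms @ 5 + 155.44ms (1/2)
12. 1709.845ms @ 11/2 + 155.44ms (1/2)

note 5 onset = 15/14b = 333.087ms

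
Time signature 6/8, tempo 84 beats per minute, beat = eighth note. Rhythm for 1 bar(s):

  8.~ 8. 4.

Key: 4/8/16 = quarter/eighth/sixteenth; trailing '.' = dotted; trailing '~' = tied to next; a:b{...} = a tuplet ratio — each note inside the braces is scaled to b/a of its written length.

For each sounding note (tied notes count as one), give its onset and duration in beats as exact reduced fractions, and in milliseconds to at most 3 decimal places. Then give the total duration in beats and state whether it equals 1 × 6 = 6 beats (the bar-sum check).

1) 0.0ms=0b +2142.857ms=3b
2) 2142.857ms=3b +2142.857ms=3b
Σ=6b of 6 (84bpm 6/8) — PASS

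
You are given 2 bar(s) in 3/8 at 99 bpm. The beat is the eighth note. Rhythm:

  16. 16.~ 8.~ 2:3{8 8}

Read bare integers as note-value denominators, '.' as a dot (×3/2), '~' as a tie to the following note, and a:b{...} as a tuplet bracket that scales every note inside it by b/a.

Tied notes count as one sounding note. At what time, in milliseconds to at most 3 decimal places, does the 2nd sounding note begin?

note 2 onset = 3/4b = 454.545ms

1. 0.0ms @ 0 + 454.545ms (3/4)
2. 454.545ms @ 3/4 + 2272.727ms (15/4)
3. 2727.273ms @ 9/2 + 909.091ms (3/2)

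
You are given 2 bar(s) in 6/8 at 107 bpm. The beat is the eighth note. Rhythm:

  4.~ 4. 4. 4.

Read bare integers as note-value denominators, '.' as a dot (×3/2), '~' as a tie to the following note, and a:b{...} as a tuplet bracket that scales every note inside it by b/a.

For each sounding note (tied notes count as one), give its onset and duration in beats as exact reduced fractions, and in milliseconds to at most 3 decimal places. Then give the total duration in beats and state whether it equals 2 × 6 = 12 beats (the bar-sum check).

1) 0.0ms=0b +3364.486ms=6b
2) 3364.486ms=6b +1682.243ms=3b
3) 5046.729ms=9b +1682.243ms=3b
Σ=12b of 12 (107bpm 6/8) — PASS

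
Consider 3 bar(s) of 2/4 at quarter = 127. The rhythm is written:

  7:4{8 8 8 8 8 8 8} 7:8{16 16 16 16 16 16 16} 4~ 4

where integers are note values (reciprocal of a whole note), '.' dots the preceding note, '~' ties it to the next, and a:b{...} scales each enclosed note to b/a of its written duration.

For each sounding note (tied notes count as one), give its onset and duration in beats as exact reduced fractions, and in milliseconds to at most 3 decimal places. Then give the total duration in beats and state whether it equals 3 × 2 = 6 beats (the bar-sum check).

1) 0.0ms=0b +134.983ms=2/7b
2) 134.983ms=2/7b +134.983ms=2/7b
3) 269.966ms=4/7b +134.983ms=2/7b
4) 404.949ms=6/7b +134.983ms=2/7b
5) 539.933ms=8/7b +134.983ms=2/7b
6) 674.916ms=10/7b +134.983ms=2/7b
7) 809.899ms=12/7b +134.983ms=2/7b
8) 944.882ms=2b +134.983ms=2/7b
9) 1079.865ms=16/7b +134.983ms=2/7b
10) 1214.848ms=18/7b +134.983ms=2/7b
11) 1349.831ms=20/7b +134.983ms=2/7b
12) 1484.814ms=22/7b +134.983ms=2/7b
13) 1619.798ms=24/7b +134.983ms=2/7b
14) 1754.781ms=26/7b +134.983ms=2/7b
15) 1889.764ms=4b +944.882ms=2b
Σ=6b of 6 (127bpm 2/4) — PASS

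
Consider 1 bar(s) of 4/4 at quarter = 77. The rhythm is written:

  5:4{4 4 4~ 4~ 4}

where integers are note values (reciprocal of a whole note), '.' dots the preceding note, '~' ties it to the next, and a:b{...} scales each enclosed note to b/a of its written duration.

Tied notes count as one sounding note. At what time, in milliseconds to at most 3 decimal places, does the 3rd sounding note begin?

1. 0.0ms @ 0 + 623.377ms (4/5)
2. 623.377ms @ 4/5 + 623.377ms (4/5)
3. 1246.753ms @ 8/5 + 1870.13ms (12/5)

note 3 onset = 8/5b = 1246.753ms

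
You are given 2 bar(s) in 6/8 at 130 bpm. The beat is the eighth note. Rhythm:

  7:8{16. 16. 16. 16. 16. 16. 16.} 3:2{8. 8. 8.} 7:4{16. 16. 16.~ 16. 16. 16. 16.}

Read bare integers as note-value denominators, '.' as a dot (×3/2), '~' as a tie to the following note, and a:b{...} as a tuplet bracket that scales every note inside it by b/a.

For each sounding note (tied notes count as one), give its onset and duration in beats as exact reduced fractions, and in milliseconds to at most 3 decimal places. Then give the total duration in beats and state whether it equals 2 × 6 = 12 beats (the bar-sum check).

1) 0.0ms=0b +395.604ms=6/7b
2) 395.604ms=6/7b +395.604ms=6/7b
3) 791.209ms=12/7b +395.604ms=6/7b
4) 1186.813ms=18/7b +395.604ms=6/7b
5) 1582.418ms=24/7b +395.604ms=6/7b
6) 1978.022ms=30/7b +395.604ms=6/7b
7) 2373.626ms=36/7b +395.604ms=6/7b
8) 2769.231ms=6b +461.538ms=1b
9) 3230.769ms=7b +461.538ms=1b
10) 3692.308ms=8b +461.538ms=1b
11) 4153.846ms=9b +197.802ms=3/7b
12) 4351.648ms=66/7b +197.802ms=3/7b
13) 4549.451ms=69/7b +395.604ms=6/7b
14) 4945.055ms=75/7b +197.802ms=3/7b
15) 5142.857ms=78/7b +197.802ms=3/7b
16) 5340.659ms=81/7b +197.802ms=3/7b
Σ=12b of 12 (130bpm 6/8) — PASS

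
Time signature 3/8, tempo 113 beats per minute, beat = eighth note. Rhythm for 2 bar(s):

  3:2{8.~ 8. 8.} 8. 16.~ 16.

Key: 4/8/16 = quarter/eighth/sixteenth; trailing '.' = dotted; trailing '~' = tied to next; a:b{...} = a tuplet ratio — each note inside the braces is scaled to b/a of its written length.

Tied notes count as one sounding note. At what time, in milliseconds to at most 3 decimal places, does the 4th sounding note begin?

1. 0.0ms @ 0 + 1061.947ms (2)
2. 1061.947ms @ 2 + 530.973ms (1)
3. 1592.92ms @ 3 + 796.46ms (3/2)
4. 2389.381ms @ 9/2 + 796.46ms (3/2)

note 4 onset = 9/2b = 2389.381ms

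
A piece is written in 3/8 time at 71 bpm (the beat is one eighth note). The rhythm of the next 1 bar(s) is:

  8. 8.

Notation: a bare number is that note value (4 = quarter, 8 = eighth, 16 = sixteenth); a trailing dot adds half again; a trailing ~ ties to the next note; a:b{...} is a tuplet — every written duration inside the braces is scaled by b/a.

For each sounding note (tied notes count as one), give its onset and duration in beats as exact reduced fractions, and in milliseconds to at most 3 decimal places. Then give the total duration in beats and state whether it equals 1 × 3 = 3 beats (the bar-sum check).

1) 0.0ms=0b +1267.606ms=3/2b
2) 1267.606ms=3/2b +1267.606ms=3/2b
Σ=3b of 3 (71bpm 3/8) — PASS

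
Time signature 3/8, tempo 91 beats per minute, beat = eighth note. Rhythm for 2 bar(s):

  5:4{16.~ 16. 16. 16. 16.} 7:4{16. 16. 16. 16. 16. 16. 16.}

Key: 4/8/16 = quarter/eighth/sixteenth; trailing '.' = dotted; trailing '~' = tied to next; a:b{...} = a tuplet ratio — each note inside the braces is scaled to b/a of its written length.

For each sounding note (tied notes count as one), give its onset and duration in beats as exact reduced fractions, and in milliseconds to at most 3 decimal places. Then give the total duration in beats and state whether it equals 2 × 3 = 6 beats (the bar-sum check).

1) 0.0ms=0b +791.209ms=6/5b
2) 791.209ms=6/5b +395.604ms=3/5b
3) 1186.813ms=9/5b +395.604ms=3/5b
4) 1582.418ms=12/5b +395.604ms=3/5b
5) 1978.022ms=3b +282.575ms=3/7b
6) 2260.597ms=24/7b +282.575ms=3/7b
7) 2543.171ms=27/7b +282.575ms=3/7b
8) 2825.746ms=30/7b +282.575ms=3/7b
9) 3108.32ms=33/7b +282.575ms=3/7b
10) 3390.895ms=36/7b +282.575ms=3/7b
11) 3673.469ms=39/7b +282.575ms=3/7b
Σ=6b of 6 (91bpm 3/8) — PASS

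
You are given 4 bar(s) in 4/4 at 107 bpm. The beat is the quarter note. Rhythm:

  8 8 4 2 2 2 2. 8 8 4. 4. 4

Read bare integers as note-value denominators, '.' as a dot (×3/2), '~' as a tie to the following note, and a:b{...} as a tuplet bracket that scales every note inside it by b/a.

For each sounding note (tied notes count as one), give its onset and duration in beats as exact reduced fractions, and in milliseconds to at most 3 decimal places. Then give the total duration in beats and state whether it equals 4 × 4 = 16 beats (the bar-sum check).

1) 0.0ms=0b +280.374ms=1/2b
2) 280.374ms=1/2b +280.374ms=1/2b
3) 560.748ms=1b +560.748ms=1b
4) 1121.495ms=2b +1121.495ms=2b
5) 2242.991ms=4b +1121.495ms=2b
6) 3364.486ms=6b +1121.495ms=2b
7) 4485.981ms=8b +1682.243ms=3b
8) 6168.224ms=11b +280.374ms=1/2b
9) 6448.598ms=23/2b +280.374ms=1/2b
10) 6728.972ms=12b +841.121ms=3/2b
11) 7570.093ms=27/2b +841.121ms=3/2b
12) 8411.215ms=15b +560.748ms=1b
Σ=16b of 16 (107bpm 4/4) — PASS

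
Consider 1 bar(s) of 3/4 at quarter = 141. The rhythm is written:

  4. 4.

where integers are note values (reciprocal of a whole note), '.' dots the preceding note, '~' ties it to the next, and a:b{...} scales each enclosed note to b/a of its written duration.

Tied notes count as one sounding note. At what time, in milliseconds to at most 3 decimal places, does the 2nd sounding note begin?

1. 0.0ms @ 0 + 638.298ms (3/2)
2. 638.298ms @ 3/2 + 638.298ms (3/2)

note 2 onset = 3/2b = 638.298ms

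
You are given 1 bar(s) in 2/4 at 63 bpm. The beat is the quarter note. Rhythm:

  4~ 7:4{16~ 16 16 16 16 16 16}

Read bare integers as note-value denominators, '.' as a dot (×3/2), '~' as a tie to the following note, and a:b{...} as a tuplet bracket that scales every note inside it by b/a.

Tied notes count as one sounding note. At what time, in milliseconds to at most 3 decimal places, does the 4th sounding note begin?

1. 0.0ms @ 0 + 1224.49ms (9/7)
2. 1224.49ms @ 9/7 + 136.054ms (1/7)
3. 1360.544ms @ 10/7 + 136.054ms (1/7)
4. 1496.599ms @ 11/7 + 136.054ms (1/7)
5. 1632.653ms @ 12/7 + 136.054ms (1/7)
6. 1768.707ms @ 13/7 + 136.054ms (1/7)

note 4 onset = 11/7b = 1496.599ms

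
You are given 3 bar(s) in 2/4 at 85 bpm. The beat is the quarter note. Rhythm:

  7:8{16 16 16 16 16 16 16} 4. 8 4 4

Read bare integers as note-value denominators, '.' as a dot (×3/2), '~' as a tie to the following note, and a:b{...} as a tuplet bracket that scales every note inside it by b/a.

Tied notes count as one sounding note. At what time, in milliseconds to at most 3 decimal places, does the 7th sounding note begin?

note 7 onset = 12/7b = 1210.084ms

1. 0.0ms @ 0 + 201.681ms (2/7)
2. 201.681ms @ 2/7 + 201.681ms (2/7)
3. 403.361ms @ 4/7 + 201.681ms (2/7)
4. 605.042ms @ 6/7 + 201.681ms (2/7)
5. 806.723ms @ 8/7 + 201.681ms (2/7)
6. 1008.403ms @ 10/7 + 201.681ms (2/7)
7. 1210.084ms @ 12/7 + 201.681ms (2/7)
8. 1411.765ms @ 2 + 1058.824ms (3/2)
9. 2470.588ms @ 7/2 + 352.941ms (1/2)
10. 2823.529ms @ 4 + 705.882ms (1)
11. 3529.412ms @ 5 + 705.882ms (1)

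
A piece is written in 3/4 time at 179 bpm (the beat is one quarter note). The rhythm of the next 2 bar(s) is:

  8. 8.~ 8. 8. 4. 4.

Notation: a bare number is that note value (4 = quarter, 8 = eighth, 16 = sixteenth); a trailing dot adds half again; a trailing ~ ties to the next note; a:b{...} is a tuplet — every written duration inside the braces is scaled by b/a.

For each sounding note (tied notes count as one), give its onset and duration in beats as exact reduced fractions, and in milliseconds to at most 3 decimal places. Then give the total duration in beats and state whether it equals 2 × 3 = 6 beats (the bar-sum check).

1) 0.0ms=0b +251.397ms=3/4b
2) 251.397ms=3/4b +502.793ms=3/2b
3) 754.19ms=9/4b +251.397ms=3/4b
4) 1005.587ms=3b +502.793ms=3/2b
5) 1508.38ms=9/2b +502.793ms=3/2b
Σ=6b of 6 (179bpm 3/4) — PASS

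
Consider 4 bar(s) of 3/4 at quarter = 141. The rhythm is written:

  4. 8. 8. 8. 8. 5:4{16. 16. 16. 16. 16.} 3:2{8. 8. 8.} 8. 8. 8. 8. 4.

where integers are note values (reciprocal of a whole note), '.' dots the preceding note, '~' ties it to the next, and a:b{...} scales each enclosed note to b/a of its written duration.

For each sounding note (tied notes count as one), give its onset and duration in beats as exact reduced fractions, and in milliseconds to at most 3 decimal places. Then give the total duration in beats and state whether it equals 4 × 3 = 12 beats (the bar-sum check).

1) 0.0ms=0b +638.298ms=3/2b
2) 638.298ms=3/2b +319.149ms=3/4b
3) 957.447ms=9/4b +319.149ms=3/4b
4) 1276.596ms=3b +319.149ms=3/4b
5) 1595.745ms=15/4b +319.149ms=3/4b
6) 1914.894ms=9/2b +127.66ms=3/10b
7) 2042.553ms=24/5b +127.66ms=3/10b
8) 2170.213ms=51/10b +127.66ms=3/10b
9) 2297.872ms=27/5b +127.66ms=3/10b
10) 2425.532ms=57/10b +127.66ms=3/10b
11) 2553.191ms=6b +212.766ms=1/2b
12) 2765.957ms=13/2b +212.766ms=1/2b
13) 2978.723ms=7b +212.766ms=1/2b
14) 3191.489ms=15/2b +319.149ms=3/4b
15) 3510.638ms=33/4b +319.149ms=3/4b
16) 3829.787ms=9b +319.149ms=3/4b
17) 4148.936ms=39/4b +319.149ms=3/4b
18) 4468.085ms=21/2b +638.298ms=3/2b
Σ=12b of 12 (141bpm 3/4) — PASS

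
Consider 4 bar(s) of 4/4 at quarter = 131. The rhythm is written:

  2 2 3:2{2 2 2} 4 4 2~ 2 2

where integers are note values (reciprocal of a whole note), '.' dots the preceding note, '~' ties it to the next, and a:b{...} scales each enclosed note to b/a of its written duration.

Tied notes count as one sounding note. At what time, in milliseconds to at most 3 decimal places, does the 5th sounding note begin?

note 5 onset = 20/3b = 3053.435ms

1. 0.0ms @ 0 + 916.031ms (2)
2. 916.031ms @ 2 + 916.031ms (2)
3. 1832.061ms @ 4 + 610.687ms (4/3)
4. 2442.748ms @ 16/3 + 610.687ms (4/3)
5. 3053.435ms @ 20/3 + 610.687ms (4/3)
6. 3664.122ms @ 8 + 458.015ms (1)
7. 4122.137ms @ 9 + 458.015ms (1)
8. 4580.153ms @ 10 + 1832.061ms (4)
9. 6412.214ms @ 14 + 916.031ms (2)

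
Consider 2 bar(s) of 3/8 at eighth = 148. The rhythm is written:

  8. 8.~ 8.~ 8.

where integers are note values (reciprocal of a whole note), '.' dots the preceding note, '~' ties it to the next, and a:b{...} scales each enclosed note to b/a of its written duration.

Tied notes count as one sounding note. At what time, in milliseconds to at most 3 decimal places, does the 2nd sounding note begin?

note 2 onset = 3/2b = 608.108ms

1. 0.0ms @ 0 + 608.108ms (3/2)
2. 608.108ms @ 3/2 + 1824.324ms (9/2)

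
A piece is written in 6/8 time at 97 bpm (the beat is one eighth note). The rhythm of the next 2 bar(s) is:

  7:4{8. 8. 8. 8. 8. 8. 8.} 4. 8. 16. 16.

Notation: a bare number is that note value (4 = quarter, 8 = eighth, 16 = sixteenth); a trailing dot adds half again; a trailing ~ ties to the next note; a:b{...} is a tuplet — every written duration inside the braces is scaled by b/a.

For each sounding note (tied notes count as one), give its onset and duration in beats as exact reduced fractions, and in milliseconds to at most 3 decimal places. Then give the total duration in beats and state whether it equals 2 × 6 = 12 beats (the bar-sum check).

1) 0.0ms=0b +530.191ms=6/7b
2) 530.191ms=6/7b +530.191ms=6/7b
3) 1060.383ms=12/7b +530.191ms=6/7b
4) 1590.574ms=18/7b +530.191ms=6/7b
5) 2120.766ms=24/7b +530.191ms=6/7b
6) 2650.957ms=30/7b +530.191ms=6/7b
7) 3181.149ms=36/7b +530.191ms=6/7b
8) 3711.34ms=6b +1855.67ms=3b
9) 5567.01ms=9b +927.835ms=3/2b
10) 6494.845ms=21/2b +463.918ms=3/4b
11) 6958.763ms=45/4b +463.918ms=3/4b
Σ=12b of 12 (97bpm 6/8) — PASS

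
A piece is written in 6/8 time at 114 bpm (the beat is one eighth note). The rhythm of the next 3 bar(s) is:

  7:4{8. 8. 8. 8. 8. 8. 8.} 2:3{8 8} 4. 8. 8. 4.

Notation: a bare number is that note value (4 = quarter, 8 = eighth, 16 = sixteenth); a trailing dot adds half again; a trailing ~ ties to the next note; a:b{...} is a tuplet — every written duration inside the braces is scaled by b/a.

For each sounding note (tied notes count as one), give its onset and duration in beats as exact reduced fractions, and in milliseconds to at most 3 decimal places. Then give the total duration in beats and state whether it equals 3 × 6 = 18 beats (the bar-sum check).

1) 0.0ms=0b +451.128ms=6/7b
2) 451.128ms=6/7b +451.128ms=6/7b
3) 902.256ms=12/7b +451.128ms=6/7b
4) 1353.383ms=18/7b +451.128ms=6/7b
5) 1804.511ms=24/7b +451.128ms=6/7b
6) 2255.639ms=30/7b +451.128ms=6/7b
7) 2706.767ms=36/7b +451.128ms=6/7b
8) 3157.895ms=6b +789.474ms=3/2b
9) 3947.368ms=15/2b +789.474ms=3/2b
10) 4736.842ms=9b +1578.947ms=3b
11) 6315.789ms=12b +789.474ms=3/2b
12) 7105.263ms=27/2b +789.474ms=3/2b
13) 7894.737ms=15b +1578.947ms=3b
Σ=18b of 18 (114bpm 6/8) — PASS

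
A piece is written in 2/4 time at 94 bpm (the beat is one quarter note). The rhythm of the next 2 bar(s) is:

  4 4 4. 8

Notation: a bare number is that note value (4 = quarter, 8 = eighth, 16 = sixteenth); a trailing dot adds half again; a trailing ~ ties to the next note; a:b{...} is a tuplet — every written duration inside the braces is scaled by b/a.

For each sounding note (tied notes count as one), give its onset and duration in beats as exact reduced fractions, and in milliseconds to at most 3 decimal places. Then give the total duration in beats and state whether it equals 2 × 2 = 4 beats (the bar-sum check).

1) 0.0ms=0b +638.298ms=1b
2) 638.298ms=1b +638.298ms=1b
3) 1276.596ms=2b +957.447ms=3/2b
4) 2234.043ms=7/2b +319.149ms=1/2b
Σ=4b of 4 (94bpm 2/4) — PASS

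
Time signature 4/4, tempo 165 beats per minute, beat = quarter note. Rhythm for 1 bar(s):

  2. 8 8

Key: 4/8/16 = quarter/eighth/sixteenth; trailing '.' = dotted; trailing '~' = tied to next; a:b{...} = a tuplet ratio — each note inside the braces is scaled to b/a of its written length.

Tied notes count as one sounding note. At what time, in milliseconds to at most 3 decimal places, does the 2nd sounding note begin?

1. 0.0ms @ 0 + 1090.909ms (3)
2. 1090.909ms @ 3 + 181.818ms (1/2)
3. 1272.727ms @ 7/2 + 181.818ms (1/2)

note 2 onset = 3b = 1090.909ms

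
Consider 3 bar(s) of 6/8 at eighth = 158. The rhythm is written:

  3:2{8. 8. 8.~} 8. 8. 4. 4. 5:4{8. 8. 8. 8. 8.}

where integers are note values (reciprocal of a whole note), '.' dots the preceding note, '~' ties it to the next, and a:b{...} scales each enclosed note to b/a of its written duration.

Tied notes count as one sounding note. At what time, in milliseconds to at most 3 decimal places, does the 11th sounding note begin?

note 11 onset = 84/5b = 6379.747ms

1. 0.0ms @ 0 + 379.747ms (1)
2. 379.747ms @ 1 + 379.747ms (1)
3. 759.494ms @ 2 + 949.367ms (5/2)
4. 1708.861ms @ 9/2 + 569.62ms (3/2)
5. 2278.481ms @ 6 + 1139.241ms (3)
6. 3417.722ms @ 9 + 1139.241ms (3)
7. 4556.962ms @ 12 + 455.696ms (6/5)
8. 5012.658ms @ 66/5 + 455.696ms (6/5)
9. 5468.354ms @ 72/5 + 455.696ms (6/5)
10. 5924.051ms @ 78/5 + 455.696ms (6/5)
11. 6379.747ms @ 84/5 + 455.696ms (6/5)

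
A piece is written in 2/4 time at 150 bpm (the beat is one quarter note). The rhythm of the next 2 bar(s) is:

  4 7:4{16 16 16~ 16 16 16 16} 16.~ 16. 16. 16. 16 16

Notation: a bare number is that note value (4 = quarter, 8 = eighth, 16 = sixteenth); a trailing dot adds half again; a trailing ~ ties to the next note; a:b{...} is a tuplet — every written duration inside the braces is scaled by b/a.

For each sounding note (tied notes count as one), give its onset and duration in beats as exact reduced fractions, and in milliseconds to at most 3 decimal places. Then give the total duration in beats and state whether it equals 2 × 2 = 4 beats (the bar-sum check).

1) 0.0ms=0b +400.0ms=1b
2) 400.0ms=1b +57.143ms=1/7b
3) 457.143ms=8/7b +57.143ms=1/7b
4) 514.286ms=9/7b +114.286ms=2/7b
5) 628.571ms=11/7b +57.143ms=1/7b
6) 685.714ms=12/7b +57.143ms=1/7b
7) 742.857ms=13/7b +57.143ms=1/7b
8) 800.0ms=2b +300.0ms=3/4b
9) 1100.0ms=11/4b +150.0ms=3/8b
10) 1250.0ms=25/8b +150.0ms=3/8b
11) 1400.0ms=7/2b +100.0ms=1/4b
12) 1500.0ms=15/4b +100.0ms=1/4b
Σ=4b of 4 (150bpm 2/4) — PASS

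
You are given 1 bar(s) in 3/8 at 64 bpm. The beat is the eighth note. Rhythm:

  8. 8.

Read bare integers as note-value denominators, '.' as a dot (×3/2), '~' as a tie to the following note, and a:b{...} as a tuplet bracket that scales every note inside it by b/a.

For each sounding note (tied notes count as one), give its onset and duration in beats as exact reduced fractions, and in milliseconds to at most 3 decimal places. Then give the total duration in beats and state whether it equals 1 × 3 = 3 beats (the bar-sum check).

1) 0.0ms=0b +1406.25ms=3/2b
2) 1406.25ms=3/2b +1406.25ms=3/2b
Σ=3b of 3 (64bpm 3/8) — PASS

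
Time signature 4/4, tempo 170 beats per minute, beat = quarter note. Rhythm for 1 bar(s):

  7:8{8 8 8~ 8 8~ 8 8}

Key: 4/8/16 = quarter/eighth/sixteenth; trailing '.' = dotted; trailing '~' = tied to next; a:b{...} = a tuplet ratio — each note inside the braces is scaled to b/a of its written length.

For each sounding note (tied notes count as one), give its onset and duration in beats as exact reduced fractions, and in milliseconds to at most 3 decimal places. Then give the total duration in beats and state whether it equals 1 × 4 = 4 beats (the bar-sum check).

1) 0.0ms=0b +201.681ms=4/7b
2) 201.681ms=4/7b +201.681ms=4/7b
3) 403.361ms=8/7b +403.361ms=8/7b
4) 806.723ms=16/7b +403.361ms=8/7b
5) 1210.084ms=24/7b +201.681ms=4/7b
Σ=4b of 4 (170bpm 4/4) — PASS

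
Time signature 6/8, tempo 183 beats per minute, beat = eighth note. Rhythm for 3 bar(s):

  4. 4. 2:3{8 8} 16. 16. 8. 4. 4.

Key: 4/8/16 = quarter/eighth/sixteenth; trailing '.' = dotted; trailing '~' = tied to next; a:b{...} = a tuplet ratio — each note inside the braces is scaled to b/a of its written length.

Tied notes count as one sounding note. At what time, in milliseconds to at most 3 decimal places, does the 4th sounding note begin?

1. 0.0ms @ 0 + 983.607ms (3)
2. 983.607ms @ 3 + 983.607ms (3)
3. 1967.213ms @ 6 + 491.803ms (3/2)
4. 2459.016ms @ 15/2 + 491.803ms (3/2)
5. 2950.82ms @ 9 + 245.902ms (3/4)
6. 3196.721ms @ 39/4 + 245.902ms (3/4)
7. 3442.623ms @ 21/2 + 491.803ms (3/2)
8. 3934.426ms @ 12 + 983.607ms (3)
9. 4918.033ms @ 15 + 983.607ms (3)

note 4 onset = 15/2b = 2459.016ms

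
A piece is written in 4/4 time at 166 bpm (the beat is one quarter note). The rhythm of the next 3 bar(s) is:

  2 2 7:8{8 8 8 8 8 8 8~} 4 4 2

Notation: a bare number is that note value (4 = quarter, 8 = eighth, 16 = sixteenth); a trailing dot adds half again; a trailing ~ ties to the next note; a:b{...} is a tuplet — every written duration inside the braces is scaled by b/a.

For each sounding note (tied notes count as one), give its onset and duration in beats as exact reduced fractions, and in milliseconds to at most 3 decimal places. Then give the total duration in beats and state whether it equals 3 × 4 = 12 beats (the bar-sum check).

1) 0.0ms=0b +722.892ms=2b
2) 722.892ms=2b +722.892ms=2b
3) 1445.783ms=4b +206.54ms=4/7b
4) 1652.324ms=32/7b +206.54ms=4/7b
5) 1858.864ms=36/7b +206.54ms=4/7b
6) 2065.404ms=40/7b +206.54ms=4/7b
7) 2271.945ms=44/7b +206.54ms=4/7b
8) 2478.485ms=48/7b +206.54ms=4/7b
9) 2685.026ms=52/7b +567.986ms=11/7b
10) 3253.012ms=9b +361.446ms=1b
11) 3614.458ms=10b +722.892ms=2b
Σ=12b of 12 (166bpm 4/4) — PASS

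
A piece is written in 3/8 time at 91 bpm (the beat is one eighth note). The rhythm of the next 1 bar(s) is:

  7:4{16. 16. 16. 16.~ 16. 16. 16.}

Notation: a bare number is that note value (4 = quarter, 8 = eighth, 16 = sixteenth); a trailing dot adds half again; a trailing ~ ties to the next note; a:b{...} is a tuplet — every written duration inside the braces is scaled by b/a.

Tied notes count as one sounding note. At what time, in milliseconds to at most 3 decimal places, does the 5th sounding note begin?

1. 0.0ms @ 0 + 282.575ms (3/7)
2. 282.575ms @ 3/7 + 282.575ms (3/7)
3. 565.149ms @ 6/7 + 282.575ms (3/7)
4. 847.724ms @ 9/7 + 565.149ms (6/7)
5. 1412.873ms @ 15/7 + 282.575ms (3/7)
6. 1695.447ms @ 18/7 + 282.575ms (3/7)

note 5 onset = 15/7b = 1412.873ms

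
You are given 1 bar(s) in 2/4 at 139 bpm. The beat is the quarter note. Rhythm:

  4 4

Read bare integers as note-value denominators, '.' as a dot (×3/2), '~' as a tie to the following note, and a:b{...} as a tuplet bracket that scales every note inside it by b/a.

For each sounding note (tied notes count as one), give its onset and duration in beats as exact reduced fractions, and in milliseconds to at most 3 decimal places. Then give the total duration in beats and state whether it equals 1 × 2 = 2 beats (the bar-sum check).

1) 0.0ms=0b +431.655ms=1b
2) 431.655ms=1b +431.655ms=1b
Σ=2b of 2 (139bpm 2/4) — PASS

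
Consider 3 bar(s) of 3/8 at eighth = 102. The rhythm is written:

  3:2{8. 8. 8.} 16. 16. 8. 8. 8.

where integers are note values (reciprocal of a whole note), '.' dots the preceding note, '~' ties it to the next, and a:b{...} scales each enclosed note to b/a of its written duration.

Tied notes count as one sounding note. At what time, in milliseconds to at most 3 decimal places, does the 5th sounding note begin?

note 5 onset = 15/4b = 2205.882ms

1. 0.0ms @ 0 + 588.235ms (1)
2. 588.235ms @ 1 + 588.235ms (1)
3. 1176.471ms @ 2 + 588.235ms (1)
4. 1764.706ms @ 3 + 441.176ms (3/4)
5. 2205.882ms @ 15/4 + 441.176ms (3/4)
6. 2647.059ms @ 9/2 + 882.353ms (3/2)
7. 3529.412ms @ 6 + 882.353ms (3/2)
8. 4411.765ms @ 15/2 + 882.353ms (3/2)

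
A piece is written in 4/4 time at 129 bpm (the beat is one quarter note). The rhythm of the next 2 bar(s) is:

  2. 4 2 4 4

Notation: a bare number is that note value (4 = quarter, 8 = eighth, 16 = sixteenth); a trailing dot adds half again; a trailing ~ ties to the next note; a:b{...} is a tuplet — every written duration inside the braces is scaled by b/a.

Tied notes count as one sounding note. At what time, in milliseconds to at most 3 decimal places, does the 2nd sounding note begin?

1. 0.0ms @ 0 + 1395.349ms (3)
2. 1395.349ms @ 3 + 465.116ms (1)
3. 1860.465ms @ 4 + 930.233ms (2)
4. 2790.698ms @ 6 + 465.116ms (1)
5. 3255.814ms @ 7 + 465.116ms (1)

note 2 onset = 3b = 1395.349ms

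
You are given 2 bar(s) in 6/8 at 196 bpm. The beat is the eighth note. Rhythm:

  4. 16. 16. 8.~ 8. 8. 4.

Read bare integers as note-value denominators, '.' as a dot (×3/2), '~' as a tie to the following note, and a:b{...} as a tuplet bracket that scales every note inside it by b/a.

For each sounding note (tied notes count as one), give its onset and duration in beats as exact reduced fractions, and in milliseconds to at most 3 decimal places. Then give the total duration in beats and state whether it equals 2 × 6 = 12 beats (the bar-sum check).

1) 0.0ms=0b +918.367ms=3b
2) 918.367ms=3b +229.592ms=3/4b
3) 1147.959ms=15/4b +229.592ms=3/4b
4) 1377.551ms=9/2b +918.367ms=3b
5) 2295.918ms=15/2b +459.184ms=3/2b
6) 2755.102ms=9b +918.367ms=3b
Σ=12b of 12 (196bpm 6/8) — PASS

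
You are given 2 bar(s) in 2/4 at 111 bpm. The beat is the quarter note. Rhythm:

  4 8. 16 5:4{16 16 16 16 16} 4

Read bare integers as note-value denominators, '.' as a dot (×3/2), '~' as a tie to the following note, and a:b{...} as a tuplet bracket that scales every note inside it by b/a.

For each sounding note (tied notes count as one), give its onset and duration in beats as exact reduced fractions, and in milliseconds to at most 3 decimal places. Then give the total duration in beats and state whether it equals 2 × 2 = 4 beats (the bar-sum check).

1) 0.0ms=0b +540.541ms=1b
2) 540.541ms=1b +405.405ms=3/4b
3) 945.946ms=7/4b +135.135ms=1/4b
4) 1081.081ms=2b +108.108ms=1/5b
5) 1189.189ms=11/5b +108.108ms=1/5b
6) 1297.297ms=12/5b +108.108ms=1/5b
7) 1405.405ms=13/5b +108.108ms=1/5b
8) 1513.514ms=14/5b +108.108ms=1/5b
9) 1621.622ms=3b +540.541ms=1b
Σ=4b of 4 (111bpm 2/4) — PASS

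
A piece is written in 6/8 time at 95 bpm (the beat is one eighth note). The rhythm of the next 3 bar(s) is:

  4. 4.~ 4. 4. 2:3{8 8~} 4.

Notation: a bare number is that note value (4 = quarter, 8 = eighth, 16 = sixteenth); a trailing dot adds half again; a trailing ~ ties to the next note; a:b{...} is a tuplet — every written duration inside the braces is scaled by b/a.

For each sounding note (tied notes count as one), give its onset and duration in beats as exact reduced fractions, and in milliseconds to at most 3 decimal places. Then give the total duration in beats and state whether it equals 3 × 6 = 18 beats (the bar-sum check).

1) 0.0ms=0b +1894.737ms=3b
2) 1894.737ms=3b +3789.474ms=6b
3) 5684.211ms=9b +1894.737ms=3b
4) 7578.947ms=12b +947.368ms=3/2b
5) 8526.316ms=27/2b +2842.105ms=9/2b
Σ=18b of 18 (95bpm 6/8) — PASS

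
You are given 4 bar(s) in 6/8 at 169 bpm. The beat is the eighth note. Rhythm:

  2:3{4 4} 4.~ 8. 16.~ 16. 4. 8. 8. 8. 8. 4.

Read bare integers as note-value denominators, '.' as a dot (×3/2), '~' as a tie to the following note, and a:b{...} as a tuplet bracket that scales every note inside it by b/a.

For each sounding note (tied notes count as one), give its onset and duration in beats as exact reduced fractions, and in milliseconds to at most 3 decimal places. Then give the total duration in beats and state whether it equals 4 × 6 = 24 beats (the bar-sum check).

1) 0.0ms=0b +1065.089ms=3b
2) 1065.089ms=3b +1065.089ms=3b
3) 2130.178ms=6b +1597.633ms=9/2b
4) 3727.811ms=21/2b +532.544ms=3/2b
5) 4260.355ms=12b +1065.089ms=3b
6) 5325.444ms=15b +532.544ms=3/2b
7) 5857.988ms=33/2b +532.544ms=3/2b
8) 6390.533ms=18b +532.544ms=3/2b
9) 6923.077ms=39/2b +532.544ms=3/2b
10) 7455.621ms=21b +1065.089ms=3b
Σ=24b of 24 (169bpm 6/8) — PASS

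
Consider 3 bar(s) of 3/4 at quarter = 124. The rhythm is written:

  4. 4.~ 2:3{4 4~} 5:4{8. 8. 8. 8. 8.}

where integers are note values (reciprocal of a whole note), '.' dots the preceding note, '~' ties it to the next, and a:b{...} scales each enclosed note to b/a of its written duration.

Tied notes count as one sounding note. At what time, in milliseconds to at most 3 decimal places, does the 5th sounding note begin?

1. 0.0ms @ 0 + 725.806ms (3/2)
2. 725.806ms @ 3/2 + 1451.613ms (3)
3. 2177.419ms @ 9/2 + 1016.129ms (21/10)
4. 3193.548ms @ 33/5 + 290.323ms (3/5)
5. 3483.871ms @ 36/5 + 290.323ms (3/5)
6. 3774.194ms @ 39/5 + 290.323ms (3/5)
7. 4064.516ms @ 42/5 + 290.323ms (3/5)

note 5 onset = 36/5b = 3483.871ms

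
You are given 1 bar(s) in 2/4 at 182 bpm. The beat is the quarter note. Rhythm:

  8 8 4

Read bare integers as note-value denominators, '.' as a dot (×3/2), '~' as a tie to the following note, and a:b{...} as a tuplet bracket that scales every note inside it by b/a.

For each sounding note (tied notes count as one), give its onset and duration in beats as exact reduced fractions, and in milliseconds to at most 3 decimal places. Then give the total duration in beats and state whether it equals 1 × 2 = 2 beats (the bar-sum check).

1) 0.0ms=0b +164.835ms=1/2b
2) 164.835ms=1/2b +164.835ms=1/2b
3) 329.67ms=1b +329.67ms=1b
Σ=2b of 2 (182bpm 2/4) — PASS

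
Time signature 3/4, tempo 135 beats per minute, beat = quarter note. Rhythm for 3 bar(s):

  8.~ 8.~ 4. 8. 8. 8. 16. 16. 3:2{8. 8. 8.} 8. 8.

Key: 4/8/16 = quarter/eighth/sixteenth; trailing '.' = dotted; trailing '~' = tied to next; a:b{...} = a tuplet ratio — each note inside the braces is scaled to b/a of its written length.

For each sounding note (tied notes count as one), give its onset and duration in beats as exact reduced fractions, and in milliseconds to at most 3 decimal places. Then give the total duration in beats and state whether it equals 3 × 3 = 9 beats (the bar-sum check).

1) 0.0ms=0b +1333.333ms=3b
2) 1333.333ms=3b +333.333ms=3/4b
3) 1666.667ms=15/4b +333.333ms=3/4b
4) 2000.0ms=9/2b +333.333ms=3/4b
5) 2333.333ms=21/4b +166.667ms=3/8b
6) 2500.0ms=45/8b +166.667ms=3/8b
7) 2666.667ms=6b +222.222ms=1/2b
8) 2888.889ms=13/2b +222.222ms=1/2b
9) 3111.111ms=7b +222.222ms=1/2b
10) 3333.333ms=15/2b +333.333ms=3/4b
11) 3666.667ms=33/4b +333.333ms=3/4b
Σ=9b of 9 (135bpm 3/4) — PASS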